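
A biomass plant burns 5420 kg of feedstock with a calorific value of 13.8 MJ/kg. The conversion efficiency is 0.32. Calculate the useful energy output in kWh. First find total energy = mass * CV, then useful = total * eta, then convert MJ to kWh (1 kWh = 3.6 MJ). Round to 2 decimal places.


Total energy = mass * CV = 5420 * 13.8 = 74796.0 MJ
Useful energy = total * eta = 74796.0 * 0.32 = 23934.72 MJ
Convert to kWh: 23934.72 / 3.6
Useful energy = 6648.53 kWh

6648.53


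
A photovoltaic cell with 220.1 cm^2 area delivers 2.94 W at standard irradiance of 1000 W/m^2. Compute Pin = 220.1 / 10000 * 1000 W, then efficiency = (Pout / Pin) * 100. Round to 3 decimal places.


First compute the input power:
  Pin = area_cm2 / 10000 * G = 220.1 / 10000 * 1000 = 22.01 W
Then compute efficiency:
  Efficiency = (Pout / Pin) * 100 = (2.94 / 22.01) * 100
  Efficiency = 13.358%

13.358


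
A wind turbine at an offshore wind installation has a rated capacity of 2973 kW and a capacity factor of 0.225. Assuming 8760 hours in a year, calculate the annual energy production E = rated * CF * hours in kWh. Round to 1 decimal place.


Annual energy = rated_kW * capacity_factor * hours_per_year
Given: P_rated = 2973 kW, CF = 0.225, hours = 8760
E = 2973 * 0.225 * 8760
E = 5859783.0 kWh

5859783.0


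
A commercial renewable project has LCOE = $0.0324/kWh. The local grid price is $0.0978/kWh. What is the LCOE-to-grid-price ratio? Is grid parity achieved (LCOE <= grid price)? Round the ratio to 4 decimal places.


Compare LCOE to grid price:
  LCOE = $0.0324/kWh, Grid price = $0.0978/kWh
  Ratio = LCOE / grid_price = 0.0324 / 0.0978 = 0.3313
  Grid parity achieved (ratio <= 1)? yes

0.3313


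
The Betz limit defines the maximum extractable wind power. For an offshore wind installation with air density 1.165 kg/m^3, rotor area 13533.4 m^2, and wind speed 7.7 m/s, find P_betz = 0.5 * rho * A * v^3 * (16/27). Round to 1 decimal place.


The Betz coefficient Cp_max = 16/27 = 0.5926
v^3 = 7.7^3 = 456.533
P_betz = 0.5 * rho * A * v^3 * Cp_max
P_betz = 0.5 * 1.165 * 13533.4 * 456.533 * 0.5926
P_betz = 2132707.2 W

2132707.2


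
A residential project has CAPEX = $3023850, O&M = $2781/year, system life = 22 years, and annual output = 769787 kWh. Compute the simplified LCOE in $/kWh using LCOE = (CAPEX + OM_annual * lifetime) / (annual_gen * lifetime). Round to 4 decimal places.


Total cost = CAPEX + OM * lifetime = 3023850 + 2781 * 22 = 3023850 + 61182 = 3085032
Total generation = annual * lifetime = 769787 * 22 = 16935314 kWh
LCOE = 3085032 / 16935314
LCOE = 0.1822 $/kWh

0.1822


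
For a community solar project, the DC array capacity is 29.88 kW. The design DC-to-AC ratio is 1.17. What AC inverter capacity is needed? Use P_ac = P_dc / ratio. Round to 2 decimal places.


The inverter AC capacity is determined by the DC/AC ratio.
Given: P_dc = 29.88 kW, DC/AC ratio = 1.17
P_ac = P_dc / ratio = 29.88 / 1.17
P_ac = 25.54 kW

25.54


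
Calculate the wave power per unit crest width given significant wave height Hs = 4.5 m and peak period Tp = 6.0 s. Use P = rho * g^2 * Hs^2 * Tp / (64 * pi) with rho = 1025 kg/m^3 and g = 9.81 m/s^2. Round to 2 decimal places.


Apply wave power formula:
  g^2 = 9.81^2 = 96.2361
  Hs^2 = 4.5^2 = 20.25
  Numerator = rho * g^2 * Hs^2 * Tp = 1025 * 96.2361 * 20.25 * 6.0 = 11985003.3
  Denominator = 64 * pi = 201.0619
  P = 11985003.3 / 201.0619 = 59608.52 W/m

59608.52


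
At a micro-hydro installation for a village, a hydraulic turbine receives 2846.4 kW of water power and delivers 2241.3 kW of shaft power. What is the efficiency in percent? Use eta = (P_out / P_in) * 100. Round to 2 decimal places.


Turbine efficiency = (output power / input power) * 100
eta = (2241.3 / 2846.4) * 100
eta = 78.74%

78.74


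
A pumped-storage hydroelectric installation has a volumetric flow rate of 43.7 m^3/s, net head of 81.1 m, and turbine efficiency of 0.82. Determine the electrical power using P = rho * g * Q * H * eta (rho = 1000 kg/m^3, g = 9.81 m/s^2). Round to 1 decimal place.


Apply the hydropower formula P = rho * g * Q * H * eta
rho * g = 1000 * 9.81 = 9810.0
P = 9810.0 * 43.7 * 81.1 * 0.82
P = 28509207.9 W

28509207.9


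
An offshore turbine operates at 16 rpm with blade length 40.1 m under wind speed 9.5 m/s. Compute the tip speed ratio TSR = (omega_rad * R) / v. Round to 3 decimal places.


Convert rotational speed to rad/s:
  omega = 16 * 2 * pi / 60 = 1.6755 rad/s
Compute tip speed:
  v_tip = omega * R = 1.6755 * 40.1 = 67.188 m/s
Tip speed ratio:
  TSR = v_tip / v_wind = 67.188 / 9.5 = 7.072

7.072


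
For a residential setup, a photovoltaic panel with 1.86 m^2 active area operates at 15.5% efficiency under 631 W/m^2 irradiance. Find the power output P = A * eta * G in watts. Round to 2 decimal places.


Use the solar power formula P = A * eta * G.
Given: A = 1.86 m^2, eta = 0.155, G = 631 W/m^2
P = 1.86 * 0.155 * 631
P = 181.92 W

181.92


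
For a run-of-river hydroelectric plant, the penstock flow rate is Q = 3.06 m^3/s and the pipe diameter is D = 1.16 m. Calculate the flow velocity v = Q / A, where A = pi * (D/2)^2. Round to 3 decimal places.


Compute pipe cross-sectional area:
  A = pi * (D/2)^2 = pi * (1.16/2)^2 = 1.0568 m^2
Calculate velocity:
  v = Q / A = 3.06 / 1.0568
  v = 2.895 m/s

2.895


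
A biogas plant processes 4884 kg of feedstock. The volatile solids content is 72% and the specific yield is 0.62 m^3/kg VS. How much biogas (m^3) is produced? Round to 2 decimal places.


Compute volatile solids:
  VS = mass * VS_fraction = 4884 * 0.72 = 3516.48 kg
Calculate biogas volume:
  Biogas = VS * specific_yield = 3516.48 * 0.62
  Biogas = 2180.22 m^3

2180.22


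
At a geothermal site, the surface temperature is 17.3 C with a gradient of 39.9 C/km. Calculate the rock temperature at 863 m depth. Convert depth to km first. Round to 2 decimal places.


Convert depth to km: 863 / 1000 = 0.863 km
Temperature increase = gradient * depth_km = 39.9 * 0.863 = 34.43 C
Temperature at depth = T_surface + delta_T = 17.3 + 34.43
T = 51.73 C

51.73


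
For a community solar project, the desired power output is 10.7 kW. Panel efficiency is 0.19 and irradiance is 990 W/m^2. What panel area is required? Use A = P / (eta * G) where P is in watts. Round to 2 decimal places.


Convert target power to watts: P = 10.7 * 1000 = 10700.0 W
Compute denominator: eta * G = 0.19 * 990 = 188.1
Required area A = P / (eta * G) = 10700.0 / 188.1
A = 56.88 m^2

56.88


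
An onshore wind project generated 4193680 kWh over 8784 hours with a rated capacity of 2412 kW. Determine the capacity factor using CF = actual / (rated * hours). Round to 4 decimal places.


Capacity factor = actual output / maximum possible output
Maximum possible = rated * hours = 2412 * 8784 = 21187008 kWh
CF = 4193680 / 21187008
CF = 0.1979

0.1979


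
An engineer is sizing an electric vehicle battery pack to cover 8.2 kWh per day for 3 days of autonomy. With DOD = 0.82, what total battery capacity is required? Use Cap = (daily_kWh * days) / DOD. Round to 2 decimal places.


Total energy needed = daily * days = 8.2 * 3 = 24.6 kWh
Account for depth of discharge:
  Cap = total_energy / DOD = 24.6 / 0.82
  Cap = 30.00 kWh

30.00


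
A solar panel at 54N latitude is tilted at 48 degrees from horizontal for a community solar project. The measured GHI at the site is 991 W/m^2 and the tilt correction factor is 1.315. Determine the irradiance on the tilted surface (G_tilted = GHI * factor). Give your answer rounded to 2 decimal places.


Identify the given values:
  GHI = 991 W/m^2, tilt correction factor = 1.315
Apply the formula G_tilted = GHI * factor:
  G_tilted = 991 * 1.315
  G_tilted = 1303.17 W/m^2

1303.17


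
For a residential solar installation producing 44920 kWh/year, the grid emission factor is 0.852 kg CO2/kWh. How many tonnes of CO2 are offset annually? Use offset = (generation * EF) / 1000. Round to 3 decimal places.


CO2 offset in kg = generation * emission_factor
CO2 offset = 44920 * 0.852 = 38271.84 kg
Convert to tonnes:
  CO2 offset = 38271.84 / 1000 = 38.272 tonnes

38.272


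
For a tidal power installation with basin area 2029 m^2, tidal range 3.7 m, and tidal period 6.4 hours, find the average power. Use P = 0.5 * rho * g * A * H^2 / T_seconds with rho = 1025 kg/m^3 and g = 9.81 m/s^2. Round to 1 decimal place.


Convert period to seconds: T = 6.4 * 3600 = 23040.0 s
H^2 = 3.7^2 = 13.69
P = 0.5 * rho * g * A * H^2 / T
P = 0.5 * 1025 * 9.81 * 2029 * 13.69 / 23040.0
P = 6061.3 W

6061.3


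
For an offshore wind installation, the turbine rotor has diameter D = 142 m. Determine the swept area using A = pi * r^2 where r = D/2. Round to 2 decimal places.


Compute the rotor radius:
  r = D / 2 = 142 / 2 = 71.0 m
Calculate swept area:
  A = pi * r^2 = pi * 71.0^2
  A = 15836.77 m^2

15836.77


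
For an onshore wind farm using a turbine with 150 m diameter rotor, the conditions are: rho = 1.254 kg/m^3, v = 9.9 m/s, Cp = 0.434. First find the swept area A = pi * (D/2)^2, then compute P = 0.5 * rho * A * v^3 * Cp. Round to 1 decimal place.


Step 1 -- Compute swept area:
  A = pi * (D/2)^2 = pi * (150/2)^2 = 17671.46 m^2
Step 2 -- Apply wind power equation:
  P = 0.5 * rho * A * v^3 * Cp
  v^3 = 9.9^3 = 970.299
  P = 0.5 * 1.254 * 17671.46 * 970.299 * 0.434
  P = 4665898.1 W

4665898.1


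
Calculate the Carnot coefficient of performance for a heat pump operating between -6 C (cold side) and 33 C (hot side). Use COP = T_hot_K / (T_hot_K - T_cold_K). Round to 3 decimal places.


Convert to Kelvin:
  T_hot = 33 + 273.15 = 306.15 K
  T_cold = -6 + 273.15 = 267.15 K
Apply Carnot COP formula:
  COP = T_hot_K / (T_hot_K - T_cold_K) = 306.15 / 39.0
  COP = 7.850

7.850


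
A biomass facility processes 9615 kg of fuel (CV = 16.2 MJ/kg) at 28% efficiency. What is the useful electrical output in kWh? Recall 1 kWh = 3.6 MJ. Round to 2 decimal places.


Total energy = mass * CV = 9615 * 16.2 = 155763.0 MJ
Useful energy = total * eta = 155763.0 * 0.28 = 43613.64 MJ
Convert to kWh: 43613.64 / 3.6
Useful energy = 12114.90 kWh

12114.90


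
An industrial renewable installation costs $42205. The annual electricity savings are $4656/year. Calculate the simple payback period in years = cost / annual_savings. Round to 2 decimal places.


Simple payback period = initial cost / annual savings
Payback = 42205 / 4656
Payback = 9.06 years

9.06


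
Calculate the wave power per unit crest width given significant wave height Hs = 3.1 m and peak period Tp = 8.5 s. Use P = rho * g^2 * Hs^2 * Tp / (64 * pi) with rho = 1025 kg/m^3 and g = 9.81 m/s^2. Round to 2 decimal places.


Apply wave power formula:
  g^2 = 9.81^2 = 96.2361
  Hs^2 = 3.1^2 = 9.61
  Numerator = rho * g^2 * Hs^2 * Tp = 1025 * 96.2361 * 9.61 * 8.5 = 8057571.97
  Denominator = 64 * pi = 201.0619
  P = 8057571.97 / 201.0619 = 40075.08 W/m

40075.08


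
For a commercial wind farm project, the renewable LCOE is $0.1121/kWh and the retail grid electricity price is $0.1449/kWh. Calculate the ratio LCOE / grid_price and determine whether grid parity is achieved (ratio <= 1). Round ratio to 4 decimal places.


Compare LCOE to grid price:
  LCOE = $0.1121/kWh, Grid price = $0.1449/kWh
  Ratio = LCOE / grid_price = 0.1121 / 0.1449 = 0.7736
  Grid parity achieved (ratio <= 1)? yes

0.7736


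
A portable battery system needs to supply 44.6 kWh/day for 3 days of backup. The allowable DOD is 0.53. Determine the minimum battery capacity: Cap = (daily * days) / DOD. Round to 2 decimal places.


Total energy needed = daily * days = 44.6 * 3 = 133.8 kWh
Account for depth of discharge:
  Cap = total_energy / DOD = 133.8 / 0.53
  Cap = 252.45 kWh

252.45


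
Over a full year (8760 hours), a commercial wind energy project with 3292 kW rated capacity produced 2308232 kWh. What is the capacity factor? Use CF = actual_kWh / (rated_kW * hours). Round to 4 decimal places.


Capacity factor = actual output / maximum possible output
Maximum possible = rated * hours = 3292 * 8760 = 28837920 kWh
CF = 2308232 / 28837920
CF = 0.0800

0.0800


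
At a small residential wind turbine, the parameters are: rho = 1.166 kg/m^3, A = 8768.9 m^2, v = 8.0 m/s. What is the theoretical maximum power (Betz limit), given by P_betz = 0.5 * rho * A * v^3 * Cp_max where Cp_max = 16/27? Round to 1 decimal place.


The Betz coefficient Cp_max = 16/27 = 0.5926
v^3 = 8.0^3 = 512.0
P_betz = 0.5 * rho * A * v^3 * Cp_max
P_betz = 0.5 * 1.166 * 8768.9 * 512.0 * 0.5926
P_betz = 1551100.2 W

1551100.2


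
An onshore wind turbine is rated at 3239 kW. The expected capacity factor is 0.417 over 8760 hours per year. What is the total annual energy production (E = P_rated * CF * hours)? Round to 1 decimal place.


Annual energy = rated_kW * capacity_factor * hours_per_year
Given: P_rated = 3239 kW, CF = 0.417, hours = 8760
E = 3239 * 0.417 * 8760
E = 11831807.9 kWh

11831807.9


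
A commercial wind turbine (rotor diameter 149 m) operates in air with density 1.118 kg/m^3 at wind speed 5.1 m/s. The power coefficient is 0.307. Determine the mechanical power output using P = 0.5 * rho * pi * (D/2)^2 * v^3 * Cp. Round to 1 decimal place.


Step 1 -- Compute swept area:
  A = pi * (D/2)^2 = pi * (149/2)^2 = 17436.62 m^2
Step 2 -- Apply wind power equation:
  P = 0.5 * rho * A * v^3 * Cp
  v^3 = 5.1^3 = 132.651
  P = 0.5 * 1.118 * 17436.62 * 132.651 * 0.307
  P = 396938.4 W

396938.4


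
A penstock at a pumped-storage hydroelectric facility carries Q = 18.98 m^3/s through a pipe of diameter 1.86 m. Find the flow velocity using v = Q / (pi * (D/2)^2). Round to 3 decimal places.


Compute pipe cross-sectional area:
  A = pi * (D/2)^2 = pi * (1.86/2)^2 = 2.7172 m^2
Calculate velocity:
  v = Q / A = 18.98 / 2.7172
  v = 6.985 m/s

6.985


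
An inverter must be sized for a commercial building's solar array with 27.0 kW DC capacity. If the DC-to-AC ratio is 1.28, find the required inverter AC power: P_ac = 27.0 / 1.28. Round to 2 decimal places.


The inverter AC capacity is determined by the DC/AC ratio.
Given: P_dc = 27.0 kW, DC/AC ratio = 1.28
P_ac = P_dc / ratio = 27.0 / 1.28
P_ac = 21.09 kW

21.09


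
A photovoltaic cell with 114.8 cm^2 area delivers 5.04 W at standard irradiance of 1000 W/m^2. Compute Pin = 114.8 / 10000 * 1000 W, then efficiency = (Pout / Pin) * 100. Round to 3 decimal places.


First compute the input power:
  Pin = area_cm2 / 10000 * G = 114.8 / 10000 * 1000 = 11.48 W
Then compute efficiency:
  Efficiency = (Pout / Pin) * 100 = (5.04 / 11.48) * 100
  Efficiency = 43.902%

43.902


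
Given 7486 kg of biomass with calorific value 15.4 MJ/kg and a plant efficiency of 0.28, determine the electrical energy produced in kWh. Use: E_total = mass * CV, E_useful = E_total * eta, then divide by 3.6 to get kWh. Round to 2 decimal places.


Total energy = mass * CV = 7486 * 15.4 = 115284.4 MJ
Useful energy = total * eta = 115284.4 * 0.28 = 32279.63 MJ
Convert to kWh: 32279.63 / 3.6
Useful energy = 8966.56 kWh

8966.56


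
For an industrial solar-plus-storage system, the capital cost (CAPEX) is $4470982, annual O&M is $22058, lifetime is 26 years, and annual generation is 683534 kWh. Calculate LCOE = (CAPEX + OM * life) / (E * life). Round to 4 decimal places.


Total cost = CAPEX + OM * lifetime = 4470982 + 22058 * 26 = 4470982 + 573508 = 5044490
Total generation = annual * lifetime = 683534 * 26 = 17771884 kWh
LCOE = 5044490 / 17771884
LCOE = 0.2838 $/kWh

0.2838


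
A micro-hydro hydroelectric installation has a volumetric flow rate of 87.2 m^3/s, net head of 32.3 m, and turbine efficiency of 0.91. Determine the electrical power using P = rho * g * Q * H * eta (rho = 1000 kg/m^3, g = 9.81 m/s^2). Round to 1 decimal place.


Apply the hydropower formula P = rho * g * Q * H * eta
rho * g = 1000 * 9.81 = 9810.0
P = 9810.0 * 87.2 * 32.3 * 0.91
P = 25143712.8 W

25143712.8


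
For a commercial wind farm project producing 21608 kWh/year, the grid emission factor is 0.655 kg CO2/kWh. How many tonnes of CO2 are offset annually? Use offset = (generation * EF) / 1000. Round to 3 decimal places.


CO2 offset in kg = generation * emission_factor
CO2 offset = 21608 * 0.655 = 14153.24 kg
Convert to tonnes:
  CO2 offset = 14153.24 / 1000 = 14.153 tonnes

14.153


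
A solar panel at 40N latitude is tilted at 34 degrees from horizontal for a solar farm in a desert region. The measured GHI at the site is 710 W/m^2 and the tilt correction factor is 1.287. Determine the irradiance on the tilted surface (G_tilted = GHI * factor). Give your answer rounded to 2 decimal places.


Identify the given values:
  GHI = 710 W/m^2, tilt correction factor = 1.287
Apply the formula G_tilted = GHI * factor:
  G_tilted = 710 * 1.287
  G_tilted = 913.77 W/m^2

913.77


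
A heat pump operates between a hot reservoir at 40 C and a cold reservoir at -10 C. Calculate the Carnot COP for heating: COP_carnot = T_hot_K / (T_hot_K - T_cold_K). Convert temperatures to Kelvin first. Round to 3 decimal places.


Convert to Kelvin:
  T_hot = 40 + 273.15 = 313.15 K
  T_cold = -10 + 273.15 = 263.15 K
Apply Carnot COP formula:
  COP = T_hot_K / (T_hot_K - T_cold_K) = 313.15 / 50.0
  COP = 6.263

6.263


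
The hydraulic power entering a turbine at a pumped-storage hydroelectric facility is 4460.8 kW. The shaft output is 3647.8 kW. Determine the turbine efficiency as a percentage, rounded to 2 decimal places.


Turbine efficiency = (output power / input power) * 100
eta = (3647.8 / 4460.8) * 100
eta = 81.77%

81.77


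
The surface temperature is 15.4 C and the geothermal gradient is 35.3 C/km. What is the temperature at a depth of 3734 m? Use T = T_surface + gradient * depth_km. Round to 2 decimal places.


Convert depth to km: 3734 / 1000 = 3.734 km
Temperature increase = gradient * depth_km = 35.3 * 3.734 = 131.81 C
Temperature at depth = T_surface + delta_T = 15.4 + 131.81
T = 147.21 C

147.21


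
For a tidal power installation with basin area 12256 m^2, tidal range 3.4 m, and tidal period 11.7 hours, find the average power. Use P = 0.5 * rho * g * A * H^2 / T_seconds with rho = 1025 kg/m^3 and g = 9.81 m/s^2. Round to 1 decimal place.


Convert period to seconds: T = 11.7 * 3600 = 42120.0 s
H^2 = 3.4^2 = 11.56
P = 0.5 * rho * g * A * H^2 / T
P = 0.5 * 1025 * 9.81 * 12256 * 11.56 / 42120.0
P = 16911.5 W

16911.5


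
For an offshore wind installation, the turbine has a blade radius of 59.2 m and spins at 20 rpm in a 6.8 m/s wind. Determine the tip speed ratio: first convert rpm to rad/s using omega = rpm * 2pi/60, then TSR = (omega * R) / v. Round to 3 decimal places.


Convert rotational speed to rad/s:
  omega = 20 * 2 * pi / 60 = 2.0944 rad/s
Compute tip speed:
  v_tip = omega * R = 2.0944 * 59.2 = 123.988 m/s
Tip speed ratio:
  TSR = v_tip / v_wind = 123.988 / 6.8 = 18.234

18.234


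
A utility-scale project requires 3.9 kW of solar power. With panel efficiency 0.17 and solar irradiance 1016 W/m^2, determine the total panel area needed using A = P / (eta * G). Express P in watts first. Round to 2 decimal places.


Convert target power to watts: P = 3.9 * 1000 = 3900.0 W
Compute denominator: eta * G = 0.17 * 1016 = 172.72
Required area A = P / (eta * G) = 3900.0 / 172.72
A = 22.58 m^2

22.58


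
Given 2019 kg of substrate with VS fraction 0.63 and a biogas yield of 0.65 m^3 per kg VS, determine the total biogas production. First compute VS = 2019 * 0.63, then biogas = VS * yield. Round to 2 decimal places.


Compute volatile solids:
  VS = mass * VS_fraction = 2019 * 0.63 = 1271.97 kg
Calculate biogas volume:
  Biogas = VS * specific_yield = 1271.97 * 0.65
  Biogas = 826.78 m^3

826.78


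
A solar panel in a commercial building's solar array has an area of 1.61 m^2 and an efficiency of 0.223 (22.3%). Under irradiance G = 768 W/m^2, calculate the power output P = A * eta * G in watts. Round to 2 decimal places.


Use the solar power formula P = A * eta * G.
Given: A = 1.61 m^2, eta = 0.223, G = 768 W/m^2
P = 1.61 * 0.223 * 768
P = 275.74 W

275.74


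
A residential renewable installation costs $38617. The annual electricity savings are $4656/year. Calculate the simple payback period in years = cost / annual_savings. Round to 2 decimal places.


Simple payback period = initial cost / annual savings
Payback = 38617 / 4656
Payback = 8.29 years

8.29


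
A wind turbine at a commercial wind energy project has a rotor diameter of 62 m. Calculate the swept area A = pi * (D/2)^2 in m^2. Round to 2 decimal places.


Compute the rotor radius:
  r = D / 2 = 62 / 2 = 31.0 m
Calculate swept area:
  A = pi * r^2 = pi * 31.0^2
  A = 3019.07 m^2

3019.07


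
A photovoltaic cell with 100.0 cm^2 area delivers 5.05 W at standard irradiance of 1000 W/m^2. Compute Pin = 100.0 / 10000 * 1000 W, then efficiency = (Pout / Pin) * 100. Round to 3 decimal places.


First compute the input power:
  Pin = area_cm2 / 10000 * G = 100.0 / 10000 * 1000 = 10.0 W
Then compute efficiency:
  Efficiency = (Pout / Pin) * 100 = (5.05 / 10.0) * 100
  Efficiency = 50.500%

50.500


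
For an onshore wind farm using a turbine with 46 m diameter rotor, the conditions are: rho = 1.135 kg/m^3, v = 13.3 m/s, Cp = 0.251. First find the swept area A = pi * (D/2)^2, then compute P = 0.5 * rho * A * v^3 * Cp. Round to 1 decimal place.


Step 1 -- Compute swept area:
  A = pi * (D/2)^2 = pi * (46/2)^2 = 1661.9 m^2
Step 2 -- Apply wind power equation:
  P = 0.5 * rho * A * v^3 * Cp
  v^3 = 13.3^3 = 2352.637
  P = 0.5 * 1.135 * 1661.9 * 2352.637 * 0.251
  P = 556929.3 W

556929.3


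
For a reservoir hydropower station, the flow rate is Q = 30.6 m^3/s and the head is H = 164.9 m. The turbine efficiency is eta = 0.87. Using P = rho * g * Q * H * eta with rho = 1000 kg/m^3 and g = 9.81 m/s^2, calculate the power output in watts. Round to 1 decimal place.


Apply the hydropower formula P = rho * g * Q * H * eta
rho * g = 1000 * 9.81 = 9810.0
P = 9810.0 * 30.6 * 164.9 * 0.87
P = 43065584.1 W

43065584.1


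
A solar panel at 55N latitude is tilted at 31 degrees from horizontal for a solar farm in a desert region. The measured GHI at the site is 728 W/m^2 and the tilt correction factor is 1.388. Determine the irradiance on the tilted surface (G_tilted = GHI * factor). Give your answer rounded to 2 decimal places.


Identify the given values:
  GHI = 728 W/m^2, tilt correction factor = 1.388
Apply the formula G_tilted = GHI * factor:
  G_tilted = 728 * 1.388
  G_tilted = 1010.46 W/m^2

1010.46


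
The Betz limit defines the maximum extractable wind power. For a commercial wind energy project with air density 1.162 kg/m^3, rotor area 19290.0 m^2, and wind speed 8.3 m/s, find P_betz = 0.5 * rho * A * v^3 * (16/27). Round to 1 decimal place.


The Betz coefficient Cp_max = 16/27 = 0.5926
v^3 = 8.3^3 = 571.787
P_betz = 0.5 * rho * A * v^3 * Cp_max
P_betz = 0.5 * 1.162 * 19290.0 * 571.787 * 0.5926
P_betz = 3797509.4 W

3797509.4


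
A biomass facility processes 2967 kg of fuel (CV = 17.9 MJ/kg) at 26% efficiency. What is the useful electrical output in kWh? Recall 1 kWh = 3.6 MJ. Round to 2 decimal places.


Total energy = mass * CV = 2967 * 17.9 = 53109.3 MJ
Useful energy = total * eta = 53109.3 * 0.26 = 13808.42 MJ
Convert to kWh: 13808.42 / 3.6
Useful energy = 3835.67 kWh

3835.67


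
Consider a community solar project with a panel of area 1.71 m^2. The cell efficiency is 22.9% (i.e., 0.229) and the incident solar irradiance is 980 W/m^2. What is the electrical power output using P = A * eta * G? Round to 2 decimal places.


Use the solar power formula P = A * eta * G.
Given: A = 1.71 m^2, eta = 0.229, G = 980 W/m^2
P = 1.71 * 0.229 * 980
P = 383.76 W

383.76


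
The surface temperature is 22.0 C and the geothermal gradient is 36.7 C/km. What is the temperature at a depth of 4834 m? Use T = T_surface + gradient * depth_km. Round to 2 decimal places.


Convert depth to km: 4834 / 1000 = 4.834 km
Temperature increase = gradient * depth_km = 36.7 * 4.834 = 177.41 C
Temperature at depth = T_surface + delta_T = 22.0 + 177.41
T = 199.41 C

199.41


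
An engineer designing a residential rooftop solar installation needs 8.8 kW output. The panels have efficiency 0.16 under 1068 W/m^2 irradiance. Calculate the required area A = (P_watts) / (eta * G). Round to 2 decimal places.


Convert target power to watts: P = 8.8 * 1000 = 8800.0 W
Compute denominator: eta * G = 0.16 * 1068 = 170.88
Required area A = P / (eta * G) = 8800.0 / 170.88
A = 51.50 m^2

51.50


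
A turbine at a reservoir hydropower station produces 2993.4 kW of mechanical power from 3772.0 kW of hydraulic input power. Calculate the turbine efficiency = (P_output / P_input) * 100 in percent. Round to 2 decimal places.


Turbine efficiency = (output power / input power) * 100
eta = (2993.4 / 3772.0) * 100
eta = 79.36%

79.36


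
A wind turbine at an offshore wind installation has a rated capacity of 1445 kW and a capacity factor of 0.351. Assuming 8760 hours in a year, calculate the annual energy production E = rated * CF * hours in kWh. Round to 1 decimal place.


Annual energy = rated_kW * capacity_factor * hours_per_year
Given: P_rated = 1445 kW, CF = 0.351, hours = 8760
E = 1445 * 0.351 * 8760
E = 4443028.2 kWh

4443028.2


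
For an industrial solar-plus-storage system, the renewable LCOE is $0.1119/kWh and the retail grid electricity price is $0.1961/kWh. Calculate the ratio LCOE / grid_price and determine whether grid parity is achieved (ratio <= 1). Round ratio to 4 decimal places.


Compare LCOE to grid price:
  LCOE = $0.1119/kWh, Grid price = $0.1961/kWh
  Ratio = LCOE / grid_price = 0.1119 / 0.1961 = 0.5706
  Grid parity achieved (ratio <= 1)? yes

0.5706


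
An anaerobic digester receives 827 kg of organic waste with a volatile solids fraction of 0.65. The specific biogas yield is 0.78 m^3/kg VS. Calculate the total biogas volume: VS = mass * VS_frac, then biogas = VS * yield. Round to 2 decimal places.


Compute volatile solids:
  VS = mass * VS_fraction = 827 * 0.65 = 537.55 kg
Calculate biogas volume:
  Biogas = VS * specific_yield = 537.55 * 0.78
  Biogas = 419.29 m^3

419.29


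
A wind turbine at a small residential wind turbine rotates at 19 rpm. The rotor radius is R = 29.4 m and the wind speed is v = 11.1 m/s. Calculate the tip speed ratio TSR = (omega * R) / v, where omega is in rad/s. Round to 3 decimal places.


Convert rotational speed to rad/s:
  omega = 19 * 2 * pi / 60 = 1.9897 rad/s
Compute tip speed:
  v_tip = omega * R = 1.9897 * 29.4 = 58.496 m/s
Tip speed ratio:
  TSR = v_tip / v_wind = 58.496 / 11.1 = 5.270

5.270


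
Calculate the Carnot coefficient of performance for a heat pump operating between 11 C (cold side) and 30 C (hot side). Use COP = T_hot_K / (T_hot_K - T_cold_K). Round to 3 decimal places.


Convert to Kelvin:
  T_hot = 30 + 273.15 = 303.15 K
  T_cold = 11 + 273.15 = 284.15 K
Apply Carnot COP formula:
  COP = T_hot_K / (T_hot_K - T_cold_K) = 303.15 / 19.0
  COP = 15.955

15.955


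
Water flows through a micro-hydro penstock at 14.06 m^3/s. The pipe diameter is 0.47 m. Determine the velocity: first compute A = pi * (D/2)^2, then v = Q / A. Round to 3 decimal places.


Compute pipe cross-sectional area:
  A = pi * (D/2)^2 = pi * (0.47/2)^2 = 0.1735 m^2
Calculate velocity:
  v = Q / A = 14.06 / 0.1735
  v = 81.040 m/s

81.040


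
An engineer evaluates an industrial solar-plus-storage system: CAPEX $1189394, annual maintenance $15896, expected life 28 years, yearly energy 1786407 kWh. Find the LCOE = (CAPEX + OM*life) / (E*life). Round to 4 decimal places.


Total cost = CAPEX + OM * lifetime = 1189394 + 15896 * 28 = 1189394 + 445088 = 1634482
Total generation = annual * lifetime = 1786407 * 28 = 50019396 kWh
LCOE = 1634482 / 50019396
LCOE = 0.0327 $/kWh

0.0327


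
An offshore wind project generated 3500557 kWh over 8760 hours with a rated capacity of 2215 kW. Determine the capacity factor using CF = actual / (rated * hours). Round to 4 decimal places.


Capacity factor = actual output / maximum possible output
Maximum possible = rated * hours = 2215 * 8760 = 19403400 kWh
CF = 3500557 / 19403400
CF = 0.1804

0.1804


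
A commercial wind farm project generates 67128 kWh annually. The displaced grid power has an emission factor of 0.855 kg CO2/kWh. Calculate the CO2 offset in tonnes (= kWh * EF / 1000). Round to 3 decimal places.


CO2 offset in kg = generation * emission_factor
CO2 offset = 67128 * 0.855 = 57394.44 kg
Convert to tonnes:
  CO2 offset = 57394.44 / 1000 = 57.394 tonnes

57.394


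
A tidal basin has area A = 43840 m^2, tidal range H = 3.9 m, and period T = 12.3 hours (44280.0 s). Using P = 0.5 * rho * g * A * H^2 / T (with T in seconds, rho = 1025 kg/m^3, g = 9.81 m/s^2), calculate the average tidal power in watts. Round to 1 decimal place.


Convert period to seconds: T = 12.3 * 3600 = 44280.0 s
H^2 = 3.9^2 = 15.21
P = 0.5 * rho * g * A * H^2 / T
P = 0.5 * 1025 * 9.81 * 43840 * 15.21 / 44280.0
P = 75710.3 W

75710.3


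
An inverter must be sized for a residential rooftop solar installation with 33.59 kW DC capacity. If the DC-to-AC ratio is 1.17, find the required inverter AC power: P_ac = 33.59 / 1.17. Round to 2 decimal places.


The inverter AC capacity is determined by the DC/AC ratio.
Given: P_dc = 33.59 kW, DC/AC ratio = 1.17
P_ac = P_dc / ratio = 33.59 / 1.17
P_ac = 28.71 kW

28.71


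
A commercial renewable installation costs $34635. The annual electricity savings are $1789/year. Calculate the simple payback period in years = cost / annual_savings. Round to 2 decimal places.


Simple payback period = initial cost / annual savings
Payback = 34635 / 1789
Payback = 19.36 years

19.36


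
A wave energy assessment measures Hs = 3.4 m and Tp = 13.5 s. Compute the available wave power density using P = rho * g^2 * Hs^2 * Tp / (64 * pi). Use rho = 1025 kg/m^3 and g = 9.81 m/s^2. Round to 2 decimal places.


Apply wave power formula:
  g^2 = 9.81^2 = 96.2361
  Hs^2 = 3.4^2 = 11.56
  Numerator = rho * g^2 * Hs^2 * Tp = 1025 * 96.2361 * 11.56 * 13.5 = 15394070.91
  Denominator = 64 * pi = 201.0619
  P = 15394070.91 / 201.0619 = 76563.83 W/m

76563.83


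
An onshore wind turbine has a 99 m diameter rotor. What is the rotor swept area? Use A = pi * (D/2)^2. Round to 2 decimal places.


Compute the rotor radius:
  r = D / 2 = 99 / 2 = 49.5 m
Calculate swept area:
  A = pi * r^2 = pi * 49.5^2
  A = 7697.69 m^2

7697.69


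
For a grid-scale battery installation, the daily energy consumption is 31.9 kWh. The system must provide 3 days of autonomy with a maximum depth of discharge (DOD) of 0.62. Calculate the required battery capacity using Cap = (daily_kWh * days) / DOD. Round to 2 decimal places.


Total energy needed = daily * days = 31.9 * 3 = 95.7 kWh
Account for depth of discharge:
  Cap = total_energy / DOD = 95.7 / 0.62
  Cap = 154.35 kWh

154.35


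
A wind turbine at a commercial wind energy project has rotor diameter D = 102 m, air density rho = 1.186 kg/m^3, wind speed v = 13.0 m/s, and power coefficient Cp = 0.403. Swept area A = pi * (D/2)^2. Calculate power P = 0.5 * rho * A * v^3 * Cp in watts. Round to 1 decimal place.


Step 1 -- Compute swept area:
  A = pi * (D/2)^2 = pi * (102/2)^2 = 8171.28 m^2
Step 2 -- Apply wind power equation:
  P = 0.5 * rho * A * v^3 * Cp
  v^3 = 13.0^3 = 2197.0
  P = 0.5 * 1.186 * 8171.28 * 2197.0 * 0.403
  P = 4290224.5 W

4290224.5


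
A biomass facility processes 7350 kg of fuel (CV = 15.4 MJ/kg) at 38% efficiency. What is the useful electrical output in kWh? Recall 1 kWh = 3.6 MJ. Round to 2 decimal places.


Total energy = mass * CV = 7350 * 15.4 = 113190.0 MJ
Useful energy = total * eta = 113190.0 * 0.38 = 43012.2 MJ
Convert to kWh: 43012.2 / 3.6
Useful energy = 11947.83 kWh

11947.83


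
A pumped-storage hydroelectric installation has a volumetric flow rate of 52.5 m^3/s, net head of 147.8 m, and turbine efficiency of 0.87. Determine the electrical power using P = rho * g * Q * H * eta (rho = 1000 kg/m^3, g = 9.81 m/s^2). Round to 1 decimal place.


Apply the hydropower formula P = rho * g * Q * H * eta
rho * g = 1000 * 9.81 = 9810.0
P = 9810.0 * 52.5 * 147.8 * 0.87
P = 66225004.7 W

66225004.7


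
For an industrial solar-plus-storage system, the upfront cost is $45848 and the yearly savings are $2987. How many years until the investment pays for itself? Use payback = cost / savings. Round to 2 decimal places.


Simple payback period = initial cost / annual savings
Payback = 45848 / 2987
Payback = 15.35 years

15.35


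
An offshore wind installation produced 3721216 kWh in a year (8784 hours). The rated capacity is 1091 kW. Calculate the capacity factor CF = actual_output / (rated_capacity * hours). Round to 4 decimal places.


Capacity factor = actual output / maximum possible output
Maximum possible = rated * hours = 1091 * 8784 = 9583344 kWh
CF = 3721216 / 9583344
CF = 0.3883

0.3883


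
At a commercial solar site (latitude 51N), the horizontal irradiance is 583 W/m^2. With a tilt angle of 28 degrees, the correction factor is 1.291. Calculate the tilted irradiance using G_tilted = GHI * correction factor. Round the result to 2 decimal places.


Identify the given values:
  GHI = 583 W/m^2, tilt correction factor = 1.291
Apply the formula G_tilted = GHI * factor:
  G_tilted = 583 * 1.291
  G_tilted = 752.65 W/m^2

752.65


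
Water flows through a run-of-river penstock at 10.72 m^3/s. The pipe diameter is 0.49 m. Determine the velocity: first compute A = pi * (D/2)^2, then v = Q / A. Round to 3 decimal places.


Compute pipe cross-sectional area:
  A = pi * (D/2)^2 = pi * (0.49/2)^2 = 0.1886 m^2
Calculate velocity:
  v = Q / A = 10.72 / 0.1886
  v = 56.848 m/s

56.848


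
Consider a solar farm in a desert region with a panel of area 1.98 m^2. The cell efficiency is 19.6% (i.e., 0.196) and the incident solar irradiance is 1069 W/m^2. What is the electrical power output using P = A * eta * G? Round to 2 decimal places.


Use the solar power formula P = A * eta * G.
Given: A = 1.98 m^2, eta = 0.196, G = 1069 W/m^2
P = 1.98 * 0.196 * 1069
P = 414.86 W

414.86


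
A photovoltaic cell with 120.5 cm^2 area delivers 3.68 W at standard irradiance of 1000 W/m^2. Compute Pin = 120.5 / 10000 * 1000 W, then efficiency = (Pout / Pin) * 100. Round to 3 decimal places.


First compute the input power:
  Pin = area_cm2 / 10000 * G = 120.5 / 10000 * 1000 = 12.05 W
Then compute efficiency:
  Efficiency = (Pout / Pin) * 100 = (3.68 / 12.05) * 100
  Efficiency = 30.539%

30.539


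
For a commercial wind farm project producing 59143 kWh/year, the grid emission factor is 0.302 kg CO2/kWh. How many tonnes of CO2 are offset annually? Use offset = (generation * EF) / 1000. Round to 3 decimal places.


CO2 offset in kg = generation * emission_factor
CO2 offset = 59143 * 0.302 = 17861.19 kg
Convert to tonnes:
  CO2 offset = 17861.19 / 1000 = 17.861 tonnes

17.861


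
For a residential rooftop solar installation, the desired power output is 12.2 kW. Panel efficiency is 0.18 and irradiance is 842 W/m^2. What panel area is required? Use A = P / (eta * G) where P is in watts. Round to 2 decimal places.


Convert target power to watts: P = 12.2 * 1000 = 12200.0 W
Compute denominator: eta * G = 0.18 * 842 = 151.56
Required area A = P / (eta * G) = 12200.0 / 151.56
A = 80.50 m^2

80.50


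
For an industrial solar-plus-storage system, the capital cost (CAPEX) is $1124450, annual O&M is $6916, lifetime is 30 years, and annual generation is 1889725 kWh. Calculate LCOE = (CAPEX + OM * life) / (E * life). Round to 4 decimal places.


Total cost = CAPEX + OM * lifetime = 1124450 + 6916 * 30 = 1124450 + 207480 = 1331930
Total generation = annual * lifetime = 1889725 * 30 = 56691750 kWh
LCOE = 1331930 / 56691750
LCOE = 0.0235 $/kWh

0.0235


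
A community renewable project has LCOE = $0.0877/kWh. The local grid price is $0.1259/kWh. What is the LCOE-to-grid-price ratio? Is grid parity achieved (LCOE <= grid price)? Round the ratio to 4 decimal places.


Compare LCOE to grid price:
  LCOE = $0.0877/kWh, Grid price = $0.1259/kWh
  Ratio = LCOE / grid_price = 0.0877 / 0.1259 = 0.6966
  Grid parity achieved (ratio <= 1)? yes

0.6966


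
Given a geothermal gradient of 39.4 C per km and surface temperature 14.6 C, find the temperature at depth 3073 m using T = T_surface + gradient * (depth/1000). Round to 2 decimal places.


Convert depth to km: 3073 / 1000 = 3.073 km
Temperature increase = gradient * depth_km = 39.4 * 3.073 = 121.08 C
Temperature at depth = T_surface + delta_T = 14.6 + 121.08
T = 135.68 C

135.68


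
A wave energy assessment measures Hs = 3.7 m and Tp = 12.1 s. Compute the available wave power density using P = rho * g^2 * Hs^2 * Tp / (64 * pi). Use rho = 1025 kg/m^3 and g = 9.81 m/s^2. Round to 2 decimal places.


Apply wave power formula:
  g^2 = 9.81^2 = 96.2361
  Hs^2 = 3.7^2 = 13.69
  Numerator = rho * g^2 * Hs^2 * Tp = 1025 * 96.2361 * 13.69 * 12.1 = 16339949.07
  Denominator = 64 * pi = 201.0619
  P = 16339949.07 / 201.0619 = 81268.24 W/m

81268.24


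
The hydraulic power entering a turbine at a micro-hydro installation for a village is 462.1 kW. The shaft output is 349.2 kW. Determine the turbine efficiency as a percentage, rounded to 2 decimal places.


Turbine efficiency = (output power / input power) * 100
eta = (349.2 / 462.1) * 100
eta = 75.57%

75.57


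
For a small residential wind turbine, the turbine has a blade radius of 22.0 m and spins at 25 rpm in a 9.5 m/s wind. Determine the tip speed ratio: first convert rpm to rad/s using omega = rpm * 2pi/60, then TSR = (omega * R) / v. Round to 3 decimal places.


Convert rotational speed to rad/s:
  omega = 25 * 2 * pi / 60 = 2.618 rad/s
Compute tip speed:
  v_tip = omega * R = 2.618 * 22.0 = 57.596 m/s
Tip speed ratio:
  TSR = v_tip / v_wind = 57.596 / 9.5 = 6.063

6.063


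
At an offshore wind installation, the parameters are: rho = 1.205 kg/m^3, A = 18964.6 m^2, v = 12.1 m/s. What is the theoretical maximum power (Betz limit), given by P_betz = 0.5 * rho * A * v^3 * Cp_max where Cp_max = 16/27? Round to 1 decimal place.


The Betz coefficient Cp_max = 16/27 = 0.5926
v^3 = 12.1^3 = 1771.561
P_betz = 0.5 * rho * A * v^3 * Cp_max
P_betz = 0.5 * 1.205 * 18964.6 * 1771.561 * 0.5926
P_betz = 11995354.0 W

11995354.0


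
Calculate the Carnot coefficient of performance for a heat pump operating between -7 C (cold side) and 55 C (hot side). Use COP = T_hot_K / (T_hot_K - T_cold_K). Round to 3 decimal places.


Convert to Kelvin:
  T_hot = 55 + 273.15 = 328.15 K
  T_cold = -7 + 273.15 = 266.15 K
Apply Carnot COP formula:
  COP = T_hot_K / (T_hot_K - T_cold_K) = 328.15 / 62.0
  COP = 5.293

5.293


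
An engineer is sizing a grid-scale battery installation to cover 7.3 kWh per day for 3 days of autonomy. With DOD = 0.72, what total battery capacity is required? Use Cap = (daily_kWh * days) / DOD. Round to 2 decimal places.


Total energy needed = daily * days = 7.3 * 3 = 21.9 kWh
Account for depth of discharge:
  Cap = total_energy / DOD = 21.9 / 0.72
  Cap = 30.42 kWh

30.42


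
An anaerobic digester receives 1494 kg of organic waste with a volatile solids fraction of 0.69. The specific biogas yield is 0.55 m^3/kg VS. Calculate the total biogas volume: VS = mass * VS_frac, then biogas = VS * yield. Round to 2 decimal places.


Compute volatile solids:
  VS = mass * VS_fraction = 1494 * 0.69 = 1030.86 kg
Calculate biogas volume:
  Biogas = VS * specific_yield = 1030.86 * 0.55
  Biogas = 566.97 m^3

566.97


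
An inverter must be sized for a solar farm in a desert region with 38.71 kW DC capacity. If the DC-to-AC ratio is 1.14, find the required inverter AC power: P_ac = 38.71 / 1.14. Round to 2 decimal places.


The inverter AC capacity is determined by the DC/AC ratio.
Given: P_dc = 38.71 kW, DC/AC ratio = 1.14
P_ac = P_dc / ratio = 38.71 / 1.14
P_ac = 33.96 kW

33.96
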